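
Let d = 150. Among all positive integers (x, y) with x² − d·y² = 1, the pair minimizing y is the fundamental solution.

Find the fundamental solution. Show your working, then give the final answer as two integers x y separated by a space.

d=150: √d = [12; 4,24] (ℓ=2, even), read p_1/q_1
step 0: (12, 1)  from 12·(1,0) + (0,1)
step 1: (49, 4)  from 4·(12,1) + (1,0)
→ (49, 4).  Check: 49²=2401, 150·4²=2400, difference 1.

49 4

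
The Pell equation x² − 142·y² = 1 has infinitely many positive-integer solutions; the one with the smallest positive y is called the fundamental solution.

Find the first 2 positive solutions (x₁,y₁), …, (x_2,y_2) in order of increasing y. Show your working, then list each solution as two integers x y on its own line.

[11; 1,10,1,22] for √142; ℓ=4 ⇒ convergent index 3
a_0=11:  p_0=11·1+0=11,  q_0=11·0+1=1
…
a_2=10:  p_2=10·12+11=131,  q_2=10·1+1=11
a_3=1:  p_3=1·131+12=143,  q_3=1·11+1=12
→ (143, 12).  Check: 143²=20449, 142·12²=20448, difference 1.
(143+12√142)^2 = 40897 + 3432√142

143 12
40897 3432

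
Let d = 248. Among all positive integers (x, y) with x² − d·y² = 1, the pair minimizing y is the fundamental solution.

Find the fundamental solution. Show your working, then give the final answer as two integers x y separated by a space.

[15; 1,2,1,30] for √248; ℓ=4 ⇒ convergent index 3
a_0=15:  p_0=15·1+0=15,  q_0=15·0+1=1
a_1=1:  p_1=1·15+1=16,  q_1=1·1+0=1
a_2=2:  p_2=2·16+15=47,  q_2=2·1+1=3
a_3=1:  p_3=1·47+16=63,  q_3=1·3+1=4
→ (63, 4).  Check: 63²=3969, 248·4²=3968, difference 1.

63 4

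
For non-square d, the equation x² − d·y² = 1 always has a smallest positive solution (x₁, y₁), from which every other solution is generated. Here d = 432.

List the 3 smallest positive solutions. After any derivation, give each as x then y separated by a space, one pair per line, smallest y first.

1351 65
3650401 175630
9863382151 474552195

d=432: √d = [20; 1,3,1,1,1,3,1,40] (ℓ=8, even), read p_7/q_7
i=0: a=20 ⇒ p=20, q=1
i=1: a=1 ⇒ p=21, q=1
…
i=4: a=1 ⇒ p=187, q=9
…
i=6: a=3 ⇒ p=1060, q=51
i=7: a=1 ⇒ p=1351, q=65
(x₁, y₁) = (1351, 65);  1351² − 432·65² = 1 ✓
n=2: (1351,65)∘(1351,65) = (1351·1351+432·65·65, 1351·65+65·1351) = (3650401,175630)
n=3: (3650401,175630)∘(1351,65) = (1351·3650401+432·65·175630, 1351·175630+65·3650401) = (9863382151,474552195)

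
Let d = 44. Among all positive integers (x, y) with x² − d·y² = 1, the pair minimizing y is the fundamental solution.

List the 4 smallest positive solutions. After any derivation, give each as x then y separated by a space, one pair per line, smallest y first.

[6; 1,1,1,2,1,1,1,12] for √44; ℓ=8 ⇒ convergent index 7
i=0: a=6 ⇒ p=6, q=1
i=1: a=1 ⇒ p=7, q=1
i=2: a=1 ⇒ p=13, q=2
i=3: a=1 ⇒ p=20, q=3
i=4: a=2 ⇒ p=53, q=8
i=5: a=1 ⇒ p=73, q=11
i=6: a=1 ⇒ p=126, q=19
i=7: a=1 ⇒ p=199, q=30
(x₁, y₁) = (199, 30);  199² − 44·30² = 1 ✓
(199+30√44)^2 = 79201 + 11940√44
(199+30√44)^3 = 31521799 + 4752090√44
(199+30√44)^4 = 12545596801 + 1891319880√44

199 30
79201 11940
31521799 4752090
12545596801 1891319880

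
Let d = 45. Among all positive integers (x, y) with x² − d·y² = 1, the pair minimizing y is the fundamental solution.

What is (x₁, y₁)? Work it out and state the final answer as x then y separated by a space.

161 24

√45 → a₀=6, period (1,2,2,2,1,12); ℓ=6 even so k=5
i=0: a=6 ⇒ p=6, q=1
…
i=4: a=2 ⇒ p=114, q=17
i=5: a=1 ⇒ p=161, q=24
→ (161, 24).  Check: 161²=25921, 45·24²=25920, difference 1.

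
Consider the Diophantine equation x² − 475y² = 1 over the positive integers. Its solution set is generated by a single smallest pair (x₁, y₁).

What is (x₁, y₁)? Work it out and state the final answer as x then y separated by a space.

√475 → a₀=21, period (1,3,1,6,2,6,1,3,1,42); ℓ=10 even so k=9
i=0: a=21 ⇒ p=21, q=1
i=1: a=1 ⇒ p=22, q=1
…
i=3: a=1 ⇒ p=109, q=5
i=4: a=6 ⇒ p=741, q=34
…
i=7: a=1 ⇒ p=11878, q=545
i=8: a=3 ⇒ p=45921, q=2107
i=9: a=1 ⇒ p=57799, q=2652
(x₁, y₁) = (57799, 2652);  57799² − 475·2652² = 1 ✓

57799 2652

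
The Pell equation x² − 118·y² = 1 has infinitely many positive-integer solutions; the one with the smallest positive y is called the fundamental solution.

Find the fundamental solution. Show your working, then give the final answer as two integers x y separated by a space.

[10; 1,6,3,2,10,2,3,6,1,20] for √118; ℓ=10 ⇒ convergent index 9
k=0  a_k=10  p_k/q_k = 10/1
…
k=3  a_k=3  p_k/q_k = 239/22
k=4  a_k=2  p_k/q_k = 554/51
k=5  a_k=10  p_k/q_k = 5779/532
k=6  a_k=2  p_k/q_k = 12112/1115
k=7  a_k=3  p_k/q_k = 42115/3877
k=8  a_k=6  p_k/q_k = 264802/24377
k=9  a_k=1  p_k/q_k = 306917/28254
fundamental: x₁=306917, y₁=28254  (since 94198044889 − 118·798288516 = 1)

306917 28254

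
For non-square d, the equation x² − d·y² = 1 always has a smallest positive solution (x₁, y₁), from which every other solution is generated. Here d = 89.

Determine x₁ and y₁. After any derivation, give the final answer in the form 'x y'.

500001 53000

d=89: √d = [9; 2,3,3,2,18] (ℓ=5, odd), read p_9/q_9
i=0: a=9 ⇒ p=9, q=1
i=1: a=2 ⇒ p=19, q=2
i=2: a=3 ⇒ p=66, q=7
i=3: a=3 ⇒ p=217, q=23
…
i=5: a=18 ⇒ p=9217, q=977
i=6: a=2 ⇒ p=18934, q=2007
…
i=8: a=3 ⇒ p=216991, q=23001
i=9: a=2 ⇒ p=500001, q=53000
fundamental: x₁=500001, y₁=53000  (since 250001000001 − 89·2809000000 = 1)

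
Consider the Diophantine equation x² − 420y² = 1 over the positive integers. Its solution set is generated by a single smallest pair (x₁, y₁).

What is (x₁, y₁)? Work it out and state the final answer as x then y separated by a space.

41 2

√420 = [20; 2,40, …], period ℓ=2 (even) → k=1
step 0: (20, 1)  from 20·(1,0) + (0,1)
step 1: (41, 2)  from 2·(20,1) + (1,0)
→ (41, 2).  Check: 41²=1681, 420·2²=1680, difference 1.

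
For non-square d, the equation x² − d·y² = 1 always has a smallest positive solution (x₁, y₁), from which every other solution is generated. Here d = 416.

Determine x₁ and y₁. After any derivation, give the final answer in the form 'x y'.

√416 = [20; 2,1,1,9,1,1,2,40, …], period ℓ=8 (even) → k=7
i=0: a=20 ⇒ p=20, q=1
i=1: a=2 ⇒ p=41, q=2
…
i=5: a=1 ⇒ p=1081, q=53
i=6: a=1 ⇒ p=2060, q=101
i=7: a=2 ⇒ p=5201, q=255
(x₁, y₁) = (5201, 255);  5201² − 416·255² = 1 ✓

5201 255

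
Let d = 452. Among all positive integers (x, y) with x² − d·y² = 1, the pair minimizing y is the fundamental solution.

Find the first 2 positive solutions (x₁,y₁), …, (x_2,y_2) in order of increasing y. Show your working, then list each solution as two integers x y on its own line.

[21; 3,1,5,3,10,3,5,1,3,42] for √452; ℓ=10 ⇒ convergent index 9
k=0  a_k=21  p_k/q_k = 21/1
k=1  a_k=3  p_k/q_k = 64/3
k=2  a_k=1  p_k/q_k = 85/4
…
k=7  a_k=5  p_k/q_k = 263904/12413
k=8  a_k=1  p_k/q_k = 313483/14745
k=9  a_k=3  p_k/q_k = 1204353/56648
(x₁, y₁) = (1204353, 56648);  1204353² − 452·56648² = 1 ✓
(1204353+56648√452)^2 = 2900932297217 + 136448377488√452

1204353 56648
2900932297217 136448377488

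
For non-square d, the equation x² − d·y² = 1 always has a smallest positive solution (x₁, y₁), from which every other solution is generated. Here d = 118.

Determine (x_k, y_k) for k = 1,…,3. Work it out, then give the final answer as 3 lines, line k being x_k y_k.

d=118: √d = [10; 1,6,3,2,10,2,3,6,1,20] (ℓ=10, even), read p_9/q_9
i=0: a=10 ⇒ p=10, q=1
…
i=2: a=6 ⇒ p=76, q=7
i=3: a=3 ⇒ p=239, q=22
i=4: a=2 ⇒ p=554, q=51
i=5: a=10 ⇒ p=5779, q=532
i=6: a=2 ⇒ p=12112, q=1115
…
i=8: a=6 ⇒ p=264802, q=24377
i=9: a=1 ⇒ p=306917, q=28254
fundamental: x₁=306917, y₁=28254  (since 94198044889 − 118·798288516 = 1)
(306917+28254√118)^2 = 188396089777 + 17343265836√118
(306917+28254√118)^3 = 115643925371868101 + 10645886241146970√118

306917 28254
188396089777 17343265836
115643925371868101 10645886241146970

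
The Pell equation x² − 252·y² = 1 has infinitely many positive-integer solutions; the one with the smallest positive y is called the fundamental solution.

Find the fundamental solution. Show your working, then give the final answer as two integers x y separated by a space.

127 8

√252 → a₀=15, period (1,6,1,30); ℓ=4 even so k=3
i=0: a=15 ⇒ p=15, q=1
…
i=2: a=6 ⇒ p=111, q=7
i=3: a=1 ⇒ p=127, q=8
fundamental: x₁=127, y₁=8  (since 16129 − 252·64 = 1)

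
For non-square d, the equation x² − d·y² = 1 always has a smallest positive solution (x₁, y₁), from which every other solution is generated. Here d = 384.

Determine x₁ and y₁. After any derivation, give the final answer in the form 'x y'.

d=384: √d = [19; 1,1,2,9,2,1,1,38] (ℓ=8, even), read p_7/q_7
a_0=19:  p_0=19·1+0=19,  q_0=19·0+1=1
…
a_3=2:  p_3=2·39+20=98,  q_3=2·2+1=5
a_4=9:  p_4=9·98+39=921,  q_4=9·5+2=47
a_5=2:  p_5=2·921+98=1940,  q_5=2·47+5=99
a_6=1:  p_6=1·1940+921=2861,  q_6=1·99+47=146
a_7=1:  p_7=1·2861+1940=4801,  q_7=1·146+99=245
(x₁, y₁) = (4801, 245);  4801² − 384·245² = 1 ✓

4801 245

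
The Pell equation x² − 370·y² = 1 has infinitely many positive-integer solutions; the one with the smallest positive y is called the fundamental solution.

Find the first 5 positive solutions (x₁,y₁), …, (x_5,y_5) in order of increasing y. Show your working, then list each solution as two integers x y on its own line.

213859 11118
91471343761 4755368724
39123940210553539 2033956799880714
16734013458886067250241 869959934526623861928
7157438768568706971928026499 372097523273824548176239590

[19; 4,4,38] for √370; ℓ=3 ⇒ convergent index 5
a_0=19:  p_0=19·1+0=19,  q_0=19·0+1=1
…
a_2=4:  p_2=4·77+19=327,  q_2=4·4+1=17
a_3=38:  p_3=38·327+77=12503,  q_3=38·17+4=650
a_4=4:  p_4=4·12503+327=50339,  q_4=4·650+17=2617
a_5=4:  p_5=4·50339+12503=213859,  q_5=4·2617+650=11118
(x₁, y₁) = (213859, 11118);  213859² − 370·11118² = 1 ✓
(x_2, y_2) = (213859·213859 + 370·11118·11118, 213859·11118 + 11118·213859) = (91471343761, 4755368724)
(x_3, y_3) = (213859·91471343761 + 370·11118·4755368724, 213859·4755368724 + 11118·91471343761) = (39123940210553539, 2033956799880714)
(x_4, y_4) = (213859·39123940210553539 + 370·11118·2033956799880714, 213859·2033956799880714 + 11118·39123940210553539) = (16734013458886067250241, 869959934526623861928)
(x_5, y_5) = (213859·16734013458886067250241 + 370·11118·869959934526623861928, 213859·869959934526623861928 + 11118·16734013458886067250241) = (7157438768568706971928026499, 372097523273824548176239590)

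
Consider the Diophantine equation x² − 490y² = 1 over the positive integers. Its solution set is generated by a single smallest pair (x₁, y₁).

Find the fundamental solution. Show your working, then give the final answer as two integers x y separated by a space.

1039681 46968

[22; 7,2,1,4,4,4,1,2,7,44] for √490; ℓ=10 ⇒ convergent index 9
step 0: (22, 1)  from 22·(1,0) + (0,1)
…
step 2: (332, 15)  from 2·(155,7) + (22,1)
step 3: (487, 22)  from 1·(332,15) + (155,7)
step 4: (2280, 103)  from 4·(487,22) + (332,15)
…
step 7: (50315, 2273)  from 1·(40708,1839) + (9607,434)
step 8: (141338, 6385)  from 2·(50315,2273) + (40708,1839)
step 9: (1039681, 46968)  from 7·(141338,6385) + (50315,2273)
fundamental: x₁=1039681, y₁=46968  (since 1080936581761 − 490·2205993024 = 1)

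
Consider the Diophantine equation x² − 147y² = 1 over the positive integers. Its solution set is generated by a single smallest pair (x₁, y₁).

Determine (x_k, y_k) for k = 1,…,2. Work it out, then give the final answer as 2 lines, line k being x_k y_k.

√147 = [12; 8,24, …], period ℓ=2 (even) → k=1
a_0=12:  p_0=12·1+0=12,  q_0=12·0+1=1
a_1=8:  p_1=8·12+1=97,  q_1=8·1+0=8
(x₁, y₁) = (97, 8);  97² − 147·8² = 1 ✓
(97+8√147)^2 = 18817 + 1552√147

97 8
18817 1552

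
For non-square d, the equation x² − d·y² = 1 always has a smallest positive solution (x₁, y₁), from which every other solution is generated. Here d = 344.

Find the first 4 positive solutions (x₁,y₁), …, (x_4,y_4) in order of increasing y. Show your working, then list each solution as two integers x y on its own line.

10405 561
216528049 11674410
4505948689285 242944471539
93768792007492801 5055674441052180

d=344: √d = [18; 1,1,4,1,3,1,4,1,1,36] (ℓ=10, even), read p_9/q_9
step 0: (18, 1)  from 18·(1,0) + (0,1)
step 1: (19, 1)  from 1·(18,1) + (1,0)
…
step 3: (167, 9)  from 4·(37,2) + (19,1)
step 4: (204, 11)  from 1·(167,9) + (37,2)
…
step 6: (983, 53)  from 1·(779,42) + (204,11)
step 7: (4711, 254)  from 4·(983,53) + (779,42)
step 8: (5694, 307)  from 1·(4711,254) + (983,53)
step 9: (10405, 561)  from 1·(5694,307) + (4711,254)
→ (10405, 561).  Check: 10405²=108264025, 344·561²=108264024, difference 1.
(10405+561√344)^2 = 216528049 + 11674410√344
(10405+561√344)^3 = 4505948689285 + 242944471539√344
(10405+561√344)^4 = 93768792007492801 + 5055674441052180√344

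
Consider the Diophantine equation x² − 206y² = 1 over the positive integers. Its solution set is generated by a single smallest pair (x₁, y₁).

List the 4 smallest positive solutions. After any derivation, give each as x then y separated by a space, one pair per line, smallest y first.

59535 4148
7088832449 493902360
844067279642895 58808954001052
100503090979990675201 7002382152411359280

√206 → a₀=14, period (2,1,5,14,5,1,2,28); ℓ=8 even so k=7
k=0  a_k=14  p_k/q_k = 14/1
k=1  a_k=2  p_k/q_k = 29/2
k=2  a_k=1  p_k/q_k = 43/3
…
k=5  a_k=5  p_k/q_k = 17539/1222
k=6  a_k=1  p_k/q_k = 20998/1463
k=7  a_k=2  p_k/q_k = 59535/4148
(x₁, y₁) = (59535, 4148);  59535² − 206·4148² = 1 ✓
(x_2, y_2) = (59535·59535 + 206·4148·4148, 59535·4148 + 4148·59535) = (7088832449, 493902360)
(x_3, y_3) = (59535·7088832449 + 206·4148·493902360, 59535·493902360 + 4148·7088832449) = (844067279642895, 58808954001052)
(x_4, y_4) = (59535·844067279642895 + 206·4148·58808954001052, 59535·58808954001052 + 4148·844067279642895) = (100503090979990675201, 7002382152411359280)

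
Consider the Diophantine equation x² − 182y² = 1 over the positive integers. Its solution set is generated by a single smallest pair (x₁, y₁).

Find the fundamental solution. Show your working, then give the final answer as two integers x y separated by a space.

27 2

√182 → a₀=13, period (2,26); ℓ=2 even so k=1
step 0: (13, 1)  from 13·(1,0) + (0,1)
step 1: (27, 2)  from 2·(13,1) + (1,0)
→ (27, 2).  Check: 27²=729, 182·2²=728, difference 1.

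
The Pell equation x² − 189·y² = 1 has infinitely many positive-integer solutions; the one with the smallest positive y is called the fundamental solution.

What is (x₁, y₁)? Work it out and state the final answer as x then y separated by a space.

55 4

√189 → a₀=13, period (1,2,1,26); ℓ=4 even so k=3
step 0: (13, 1)  from 13·(1,0) + (0,1)
…
step 2: (41, 3)  from 2·(14,1) + (13,1)
step 3: (55, 4)  from 1·(41,3) + (14,1)
(x₁, y₁) = (55, 4);  55² − 189·4² = 1 ✓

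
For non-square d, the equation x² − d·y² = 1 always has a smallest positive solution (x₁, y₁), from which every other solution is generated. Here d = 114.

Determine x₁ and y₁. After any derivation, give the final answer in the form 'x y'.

√114 → a₀=10, period (1,2,10,2,1,20); ℓ=6 even so k=5
a_0=10:  p_0=10·1+0=10,  q_0=10·0+1=1
…
a_2=2:  p_2=2·11+10=32,  q_2=2·1+1=3
…
a_4=2:  p_4=2·331+32=694,  q_4=2·31+3=65
a_5=1:  p_5=1·694+331=1025,  q_5=1·65+31=96
(x₁, y₁) = (1025, 96);  1025² − 114·96² = 1 ✓

1025 96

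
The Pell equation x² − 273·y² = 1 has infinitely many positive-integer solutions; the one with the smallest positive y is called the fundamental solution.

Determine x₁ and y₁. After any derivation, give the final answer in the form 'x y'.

√273 → a₀=16, period (1,1,10,1,1,32); ℓ=6 even so k=5
i=0: a=16 ⇒ p=16, q=1
i=1: a=1 ⇒ p=17, q=1
i=2: a=1 ⇒ p=33, q=2
…
i=4: a=1 ⇒ p=380, q=23
i=5: a=1 ⇒ p=727, q=44
(x₁, y₁) = (727, 44);  727² − 273·44² = 1 ✓

727 44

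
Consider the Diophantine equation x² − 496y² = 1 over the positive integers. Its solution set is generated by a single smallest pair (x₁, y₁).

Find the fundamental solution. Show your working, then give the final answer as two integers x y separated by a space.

4620799 207480

[22; 3,1,2,4,1,…,1,3,44] for √496; ℓ=16 ⇒ convergent index 15
a_0=22:  p_0=22·1+0=22,  q_0=22·0+1=1
…
a_3=2:  p_3=2·89+67=245,  q_3=2·4+3=11
a_4=4:  p_4=4·245+89=1069,  q_4=4·11+4=48
…
a_9=2:  p_9=2·14543+6080=35166,  q_9=2·653+273=1579
…
a_11=1:  p_11=1·49709+35166=84875,  q_11=1·2232+1579=3811
…
a_14=1:  p_14=1·863293+389209=1252502,  q_14=1·38763+17476=56239
a_15=3:  p_15=3·1252502+863293=4620799,  q_15=3·56239+38763=207480
fundamental: x₁=4620799, y₁=207480  (since 21351783398401 − 496·43047950400 = 1)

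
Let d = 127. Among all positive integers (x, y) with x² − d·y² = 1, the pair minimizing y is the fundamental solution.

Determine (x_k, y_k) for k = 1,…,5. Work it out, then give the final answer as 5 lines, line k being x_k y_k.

4730624 419775
44757606858751 3971595379200
423462818377139450624 37576248838264821825
4006486743445029115330560001 355518209168531397366758400
37906364688445371364544653008890624 3363645945459311770024609913661375

d=127: √d = [11; 3,1,2,2,7,11,7,2,2,1,3,22] (ℓ=12, even), read p_11/q_11
i=0: a=11 ⇒ p=11, q=1
…
i=3: a=2 ⇒ p=124, q=11
i=4: a=2 ⇒ p=293, q=26
i=5: a=7 ⇒ p=2175, q=193
i=6: a=11 ⇒ p=24218, q=2149
…
i=8: a=2 ⇒ p=367620, q=32621
i=9: a=2 ⇒ p=906941, q=80478
i=10: a=1 ⇒ p=1274561, q=113099
i=11: a=3 ⇒ p=4730624, q=419775
(x₁, y₁) = (4730624, 419775);  4730624² − 127·419775² = 1 ✓
k=2:  x_2 = 4730624·4730624+127·419775·419775 = 44757606858751,  y_2 = 4730624·419775+419775·4730624 = 3971595379200
k=3:  x_3 = 4730624·44757606858751+127·419775·3971595379200 = 423462818377139450624,  y_3 = 4730624·3971595379200+419775·44757606858751 = 37576248838264821825
k=4:  x_4 = 4730624·423462818377139450624+127·419775·37576248838264821825 = 4006486743445029115330560001,  y_4 = 4730624·37576248838264821825+419775·423462818377139450624 = 355518209168531397366758400
k=5:  x_5 = 4730624·4006486743445029115330560001+127·419775·355518209168531397366758400 = 37906364688445371364544653008890624,  y_5 = 4730624·355518209168531397366758400+419775·4006486743445029115330560001 = 3363645945459311770024609913661375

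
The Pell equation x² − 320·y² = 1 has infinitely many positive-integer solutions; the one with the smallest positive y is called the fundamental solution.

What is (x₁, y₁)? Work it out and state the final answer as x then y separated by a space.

√320 → a₀=17, period (1,7,1,34); ℓ=4 even so k=3
k=0  a_k=17  p_k/q_k = 17/1
k=1  a_k=1  p_k/q_k = 18/1
k=2  a_k=7  p_k/q_k = 143/8
k=3  a_k=1  p_k/q_k = 161/9
(x₁, y₁) = (161, 9);  161² − 320·9² = 1 ✓

161 9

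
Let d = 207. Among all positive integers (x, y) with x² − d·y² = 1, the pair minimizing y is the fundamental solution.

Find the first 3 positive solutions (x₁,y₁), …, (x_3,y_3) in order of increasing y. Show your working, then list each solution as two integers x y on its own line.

1151 80
2649601 184160
6099380351 423936240

√207 → a₀=14, period (2,1,1,2,1,1,2,28); ℓ=8 even so k=7
i=0: a=14 ⇒ p=14, q=1
…
i=2: a=1 ⇒ p=43, q=3
i=3: a=1 ⇒ p=72, q=5
i=4: a=2 ⇒ p=187, q=13
…
i=6: a=1 ⇒ p=446, q=31
i=7: a=2 ⇒ p=1151, q=80
fundamental: x₁=1151, y₁=80  (since 1324801 − 207·6400 = 1)
(x_2, y_2) = (1151·1151 + 207·80·80, 1151·80 + 80·1151) = (2649601, 184160)
(x_3, y_3) = (1151·2649601 + 207·80·184160, 1151·184160 + 80·2649601) = (6099380351, 423936240)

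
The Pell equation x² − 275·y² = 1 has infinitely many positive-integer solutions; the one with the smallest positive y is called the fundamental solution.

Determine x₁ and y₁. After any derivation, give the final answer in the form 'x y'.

199 12

[16; 1,1,2,1,1,32] for √275; ℓ=6 ⇒ convergent index 5
a_0=16:  p_0=16·1+0=16,  q_0=16·0+1=1
…
a_2=1:  p_2=1·17+16=33,  q_2=1·1+1=2
…
a_4=1:  p_4=1·83+33=116,  q_4=1·5+2=7
a_5=1:  p_5=1·116+83=199,  q_5=1·7+5=12
→ (199, 12).  Check: 199²=39601, 275·12²=39600, difference 1.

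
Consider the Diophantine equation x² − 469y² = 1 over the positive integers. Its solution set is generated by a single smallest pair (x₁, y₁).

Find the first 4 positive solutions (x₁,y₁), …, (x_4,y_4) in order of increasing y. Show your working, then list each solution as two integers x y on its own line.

137215 6336
37655912449 1738788480
10333912053241855 477175722560064
2835935484733506355201 130951333540419575040

[21; 1,1,1,10,6,10,1,1,1,42] for √469; ℓ=10 ⇒ convergent index 9
k=0  a_k=21  p_k/q_k = 21/1
k=1  a_k=1  p_k/q_k = 22/1
k=2  a_k=1  p_k/q_k = 43/2
k=3  a_k=1  p_k/q_k = 65/3
…
k=5  a_k=6  p_k/q_k = 4223/195
…
k=7  a_k=1  p_k/q_k = 47146/2177
k=8  a_k=1  p_k/q_k = 90069/4159
k=9  a_k=1  p_k/q_k = 137215/6336
→ (137215, 6336).  Check: 137215²=18827956225, 469·6336²=18827956224, difference 1.
n=2: (137215,6336)∘(137215,6336) = (137215·137215+469·6336·6336, 137215·6336+6336·137215) = (37655912449,1738788480)
n=3: (37655912449,1738788480)∘(137215,6336) = (137215·37655912449+469·6336·1738788480, 137215·1738788480+6336·37655912449) = (10333912053241855,477175722560064)
n=4: (10333912053241855,477175722560064)∘(137215,6336) = (137215·10333912053241855+469·6336·477175722560064, 137215·477175722560064+6336·10333912053241855) = (2835935484733506355201,130951333540419575040)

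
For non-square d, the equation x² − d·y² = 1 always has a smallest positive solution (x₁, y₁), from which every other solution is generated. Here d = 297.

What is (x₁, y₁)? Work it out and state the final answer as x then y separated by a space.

48599 2820

√297 = [17; 4,3,1,1,2,1,1,3,4,34, …], period ℓ=10 (even) → k=9
k=0  a_k=17  p_k/q_k = 17/1
k=1  a_k=4  p_k/q_k = 69/4
…
k=6  a_k=1  p_k/q_k = 1844/107
…
k=8  a_k=3  p_k/q_k = 11357/659
k=9  a_k=4  p_k/q_k = 48599/2820
→ (48599, 2820).  Check: 48599²=2361862801, 297·2820²=2361862800, difference 1.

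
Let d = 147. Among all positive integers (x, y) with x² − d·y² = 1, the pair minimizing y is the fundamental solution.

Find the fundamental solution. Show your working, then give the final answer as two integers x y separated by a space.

97 8

d=147: √d = [12; 8,24] (ℓ=2, even), read p_1/q_1
step 0: (12, 1)  from 12·(1,0) + (0,1)
step 1: (97, 8)  from 8·(12,1) + (1,0)
→ (97, 8).  Check: 97²=9409, 147·8²=9408, difference 1.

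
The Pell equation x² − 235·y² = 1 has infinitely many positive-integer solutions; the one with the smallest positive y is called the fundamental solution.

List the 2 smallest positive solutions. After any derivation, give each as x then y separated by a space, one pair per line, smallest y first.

√235 = [15; 3,30, …], period ℓ=2 (even) → k=1
step 0: (15, 1)  from 15·(1,0) + (0,1)
step 1: (46, 3)  from 3·(15,1) + (1,0)
fundamental: x₁=46, y₁=3  (since 2116 − 235·9 = 1)
(x_2, y_2) = (46·46 + 235·3·3, 46·3 + 3·46) = (4231, 276)

46 3
4231 276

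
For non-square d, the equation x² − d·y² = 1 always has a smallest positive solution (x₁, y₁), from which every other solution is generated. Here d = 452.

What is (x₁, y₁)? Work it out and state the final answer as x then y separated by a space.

√452 = [21; 3,1,5,3,10,3,5,1,3,42, …], period ℓ=10 (even) → k=9
i=0: a=21 ⇒ p=21, q=1
…
i=2: a=1 ⇒ p=85, q=4
…
i=4: a=3 ⇒ p=1552, q=73
…
i=6: a=3 ⇒ p=49579, q=2332
i=7: a=5 ⇒ p=263904, q=12413
i=8: a=1 ⇒ p=313483, q=14745
i=9: a=3 ⇒ p=1204353, q=56648
→ (1204353, 56648).  Check: 1204353²=1450466148609, 452·56648²=1450466148608, difference 1.

1204353 56648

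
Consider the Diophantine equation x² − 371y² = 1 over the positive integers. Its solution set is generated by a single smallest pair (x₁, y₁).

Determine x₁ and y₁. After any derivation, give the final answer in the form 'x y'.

1695 88

√371 → a₀=19, period (3,1,4,1,3,38); ℓ=6 even so k=5
a_0=19:  p_0=19·1+0=19,  q_0=19·0+1=1
a_1=3:  p_1=3·19+1=58,  q_1=3·1+0=3
…
a_3=4:  p_3=4·77+58=366,  q_3=4·4+3=19
a_4=1:  p_4=1·366+77=443,  q_4=1·19+4=23
a_5=3:  p_5=3·443+366=1695,  q_5=3·23+19=88
fundamental: x₁=1695, y₁=88  (since 2873025 − 371·7744 = 1)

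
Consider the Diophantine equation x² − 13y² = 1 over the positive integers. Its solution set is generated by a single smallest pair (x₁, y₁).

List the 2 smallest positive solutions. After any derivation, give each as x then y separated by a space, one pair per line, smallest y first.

649 180
842401 233640

[3; 1,1,1,1,6] for √13; ℓ=5 ⇒ convergent index 9
a_0=3:  p_0=3·1+0=3,  q_0=3·0+1=1
…
a_2=1:  p_2=1·4+3=7,  q_2=1·1+1=2
a_3=1:  p_3=1·7+4=11,  q_3=1·2+1=3
…
a_5=6:  p_5=6·18+11=119,  q_5=6·5+3=33
a_6=1:  p_6=1·119+18=137,  q_6=1·33+5=38
…
a_8=1:  p_8=1·256+137=393,  q_8=1·71+38=109
a_9=1:  p_9=1·393+256=649,  q_9=1·109+71=180
(x₁, y₁) = (649, 180);  649² − 13·180² = 1 ✓
n=2: (649,180)∘(649,180) = (649·649+13·180·180, 649·180+180·649) = (842401,233640)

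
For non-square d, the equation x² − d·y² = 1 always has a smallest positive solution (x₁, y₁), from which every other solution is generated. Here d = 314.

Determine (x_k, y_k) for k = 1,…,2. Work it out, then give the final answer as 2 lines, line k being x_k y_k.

392499 22150
308110930001 17387705700

[17; 1,2,1,1,2,1,34] for √314; ℓ=7 ⇒ convergent index 13
step 0: (17, 1)  from 17·(1,0) + (0,1)
step 1: (18, 1)  from 1·(17,1) + (1,0)
step 2: (53, 3)  from 2·(18,1) + (17,1)
…
step 4: (124, 7)  from 1·(71,4) + (53,3)
…
step 6: (443, 25)  from 1·(319,18) + (124,7)
step 7: (15381, 868)  from 34·(443,25) + (319,18)
step 8: (15824, 893)  from 1·(15381,868) + (443,25)
step 9: (47029, 2654)  from 2·(15824,893) + (15381,868)
step 10: (62853, 3547)  from 1·(47029,2654) + (15824,893)
step 11: (109882, 6201)  from 1·(62853,3547) + (47029,2654)
step 12: (282617, 15949)  from 2·(109882,6201) + (62853,3547)
step 13: (392499, 22150)  from 1·(282617,15949) + (109882,6201)
(x₁, y₁) = (392499, 22150);  392499² − 314·22150² = 1 ✓
(392499+22150√314)^2 = 308110930001 + 17387705700√314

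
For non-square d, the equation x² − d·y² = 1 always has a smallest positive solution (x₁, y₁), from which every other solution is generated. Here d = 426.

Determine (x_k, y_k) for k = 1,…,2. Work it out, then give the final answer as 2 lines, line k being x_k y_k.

88751 4300
15753480001 763258600

[20; 1,1,1,3,2,6,2,3,1,1,1,40] for √426; ℓ=12 ⇒ convergent index 11
a_0=20:  p_0=20·1+0=20,  q_0=20·0+1=1
a_1=1:  p_1=1·20+1=21,  q_1=1·1+0=1
a_2=1:  p_2=1·21+20=41,  q_2=1·1+1=2
…
a_4=3:  p_4=3·62+41=227,  q_4=3·3+2=11
a_5=2:  p_5=2·227+62=516,  q_5=2·11+3=25
…
a_7=2:  p_7=2·3323+516=7162,  q_7=2·161+25=347
…
a_10=1:  p_10=1·31971+24809=56780,  q_10=1·1549+1202=2751
a_11=1:  p_11=1·56780+31971=88751,  q_11=1·2751+1549=4300
fundamental: x₁=88751, y₁=4300  (since 7876740001 − 426·18490000 = 1)
n=2: (88751,4300)∘(88751,4300) = (88751·88751+426·4300·4300, 88751·4300+4300·88751) = (15753480001,763258600)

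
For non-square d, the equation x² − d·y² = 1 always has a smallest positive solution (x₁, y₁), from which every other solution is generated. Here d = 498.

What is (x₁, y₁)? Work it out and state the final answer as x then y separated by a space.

d=498: √d = [22; 3,6,22,6,3,44] (ℓ=6, even), read p_5/q_5
k=0  a_k=22  p_k/q_k = 22/1
…
k=3  a_k=22  p_k/q_k = 9395/421
k=4  a_k=6  p_k/q_k = 56794/2545
k=5  a_k=3  p_k/q_k = 179777/8056
→ (179777, 8056).  Check: 179777²=32319769729, 498·8056²=32319769728, difference 1.

179777 8056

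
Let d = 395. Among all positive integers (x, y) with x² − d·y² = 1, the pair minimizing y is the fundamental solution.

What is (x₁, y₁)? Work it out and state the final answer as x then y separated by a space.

[19; 1,6,1,38] for √395; ℓ=4 ⇒ convergent index 3
a_0=19:  p_0=19·1+0=19,  q_0=19·0+1=1
a_1=1:  p_1=1·19+1=20,  q_1=1·1+0=1
a_2=6:  p_2=6·20+19=139,  q_2=6·1+1=7
a_3=1:  p_3=1·139+20=159,  q_3=1·7+1=8
→ (159, 8).  Check: 159²=25281, 395·8²=25280, difference 1.

159 8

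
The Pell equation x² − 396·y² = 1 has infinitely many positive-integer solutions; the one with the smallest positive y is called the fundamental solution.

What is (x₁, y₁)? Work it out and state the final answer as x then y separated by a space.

[19; 1,8,1,38] for √396; ℓ=4 ⇒ convergent index 3
k=0  a_k=19  p_k/q_k = 19/1
k=1  a_k=1  p_k/q_k = 20/1
k=2  a_k=8  p_k/q_k = 179/9
k=3  a_k=1  p_k/q_k = 199/10
→ (199, 10).  Check: 199²=39601, 396·10²=39600, difference 1.

199 10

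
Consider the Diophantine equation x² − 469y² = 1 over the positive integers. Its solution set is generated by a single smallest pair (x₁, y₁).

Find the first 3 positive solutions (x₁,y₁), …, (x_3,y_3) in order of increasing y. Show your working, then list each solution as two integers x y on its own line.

137215 6336
37655912449 1738788480
10333912053241855 477175722560064

√469 = [21; 1,1,1,10,6,10,1,1,1,42, …], period ℓ=10 (even) → k=9
i=0: a=21 ⇒ p=21, q=1
i=1: a=1 ⇒ p=22, q=1
…
i=3: a=1 ⇒ p=65, q=3
i=4: a=10 ⇒ p=693, q=32
i=5: a=6 ⇒ p=4223, q=195
i=6: a=10 ⇒ p=42923, q=1982
i=7: a=1 ⇒ p=47146, q=2177
i=8: a=1 ⇒ p=90069, q=4159
i=9: a=1 ⇒ p=137215, q=6336
→ (137215, 6336).  Check: 137215²=18827956225, 469·6336²=18827956224, difference 1.
(x_2, y_2) = (137215·137215 + 469·6336·6336, 137215·6336 + 6336·137215) = (37655912449, 1738788480)
(x_3, y_3) = (137215·37655912449 + 469·6336·1738788480, 137215·1738788480 + 6336·37655912449) = (10333912053241855, 477175722560064)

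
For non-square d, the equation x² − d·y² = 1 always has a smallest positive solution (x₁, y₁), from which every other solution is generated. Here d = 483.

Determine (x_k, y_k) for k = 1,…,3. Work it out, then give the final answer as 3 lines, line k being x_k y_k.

√483 = [21; 1,42, …], period ℓ=2 (even) → k=1
i=0: a=21 ⇒ p=21, q=1
i=1: a=1 ⇒ p=22, q=1
fundamental: x₁=22, y₁=1  (since 484 − 483·1 = 1)
(x_2, y_2) = (22·22 + 483·1·1, 22·1 + 1·22) = (967, 44)
(x_3, y_3) = (22·967 + 483·1·44, 22·44 + 1·967) = (42526, 1935)

22 1
967 44
42526 1935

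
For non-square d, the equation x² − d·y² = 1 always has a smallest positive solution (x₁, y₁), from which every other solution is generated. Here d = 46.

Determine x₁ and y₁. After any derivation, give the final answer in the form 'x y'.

24335 3588

√46 = [6; 1,3,1,1,2,6,2,1,1,3,1,12, …], period ℓ=12 (even) → k=11
step 0: (6, 1)  from 6·(1,0) + (0,1)
step 1: (7, 1)  from 1·(6,1) + (1,0)
…
step 3: (34, 5)  from 1·(27,4) + (7,1)
…
step 6: (997, 147)  from 6·(156,23) + (61,9)
step 7: (2150, 317)  from 2·(997,147) + (156,23)
step 8: (3147, 464)  from 1·(2150,317) + (997,147)
…
step 10: (19038, 2807)  from 3·(5297,781) + (3147,464)
step 11: (24335, 3588)  from 1·(19038,2807) + (5297,781)
fundamental: x₁=24335, y₁=3588  (since 592192225 − 46·12873744 = 1)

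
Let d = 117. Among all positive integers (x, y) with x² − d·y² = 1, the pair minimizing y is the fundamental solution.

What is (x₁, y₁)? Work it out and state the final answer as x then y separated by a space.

d=117: √d = [10; 1,4,2,4,1,20] (ℓ=6, even), read p_5/q_5
i=0: a=10 ⇒ p=10, q=1
i=1: a=1 ⇒ p=11, q=1
i=2: a=4 ⇒ p=54, q=5
…
i=4: a=4 ⇒ p=530, q=49
i=5: a=1 ⇒ p=649, q=60
→ (649, 60).  Check: 649²=421201, 117·60²=421200, difference 1.

649 60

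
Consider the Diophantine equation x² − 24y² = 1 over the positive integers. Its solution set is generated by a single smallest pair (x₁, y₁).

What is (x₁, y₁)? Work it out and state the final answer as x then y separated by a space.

d=24: √d = [4; 1,8] (ℓ=2, even), read p_1/q_1
k=0  a_k=4  p_k/q_k = 4/1
k=1  a_k=1  p_k/q_k = 5/1
→ (5, 1).  Check: 5²=25, 24·1²=24, difference 1.

5 1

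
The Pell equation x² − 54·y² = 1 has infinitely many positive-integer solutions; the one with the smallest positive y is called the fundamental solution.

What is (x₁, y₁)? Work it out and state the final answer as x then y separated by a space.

√54 = [7; 2,1,6,1,2,14, …], period ℓ=6 (even) → k=5
a_0=7:  p_0=7·1+0=7,  q_0=7·0+1=1
a_1=2:  p_1=2·7+1=15,  q_1=2·1+0=2
…
a_4=1:  p_4=1·147+22=169,  q_4=1·20+3=23
a_5=2:  p_5=2·169+147=485,  q_5=2·23+20=66
(x₁, y₁) = (485, 66);  485² − 54·66² = 1 ✓

485 66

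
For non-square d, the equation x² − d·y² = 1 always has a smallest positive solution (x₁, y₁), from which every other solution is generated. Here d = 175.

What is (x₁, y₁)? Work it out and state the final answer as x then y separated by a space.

2024 153

√175 = [13; 4,2,1,2,4,26, …], period ℓ=6 (even) → k=5
k=0  a_k=13  p_k/q_k = 13/1
…
k=2  a_k=2  p_k/q_k = 119/9
…
k=4  a_k=2  p_k/q_k = 463/35
k=5  a_k=4  p_k/q_k = 2024/153
fundamental: x₁=2024, y₁=153  (since 4096576 − 175·23409 = 1)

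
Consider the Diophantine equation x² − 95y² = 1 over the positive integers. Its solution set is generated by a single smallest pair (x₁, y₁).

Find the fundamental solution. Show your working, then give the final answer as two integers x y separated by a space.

√95 = [9; 1,2,1,18, …], period ℓ=4 (even) → k=3
step 0: (9, 1)  from 9·(1,0) + (0,1)
…
step 2: (29, 3)  from 2·(10,1) + (9,1)
step 3: (39, 4)  from 1·(29,3) + (10,1)
fundamental: x₁=39, y₁=4  (since 1521 − 95·16 = 1)

39 4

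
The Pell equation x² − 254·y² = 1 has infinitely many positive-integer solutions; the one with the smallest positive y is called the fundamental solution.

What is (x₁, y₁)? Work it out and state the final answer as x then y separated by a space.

255 16

√254 = [15; 1,14,1,30, …], period ℓ=4 (even) → k=3
i=0: a=15 ⇒ p=15, q=1
i=1: a=1 ⇒ p=16, q=1
i=2: a=14 ⇒ p=239, q=15
i=3: a=1 ⇒ p=255, q=16
→ (255, 16).  Check: 255²=65025, 254·16²=65024, difference 1.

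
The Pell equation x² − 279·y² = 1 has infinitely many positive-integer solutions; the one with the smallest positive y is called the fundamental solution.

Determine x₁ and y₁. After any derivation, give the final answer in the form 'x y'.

d=279: √d = [16; 1,2,2,1,2,2,1,32] (ℓ=8, even), read p_7/q_7
step 0: (16, 1)  from 16·(1,0) + (0,1)
…
step 6: (1069, 64)  from 2·(451,27) + (167,10)
step 7: (1520, 91)  from 1·(1069,64) + (451,27)
fundamental: x₁=1520, y₁=91  (since 2310400 − 279·8281 = 1)

1520 91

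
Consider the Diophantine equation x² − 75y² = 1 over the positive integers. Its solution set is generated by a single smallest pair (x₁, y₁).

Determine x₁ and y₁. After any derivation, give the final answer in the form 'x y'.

√75 → a₀=8, period (1,1,1,16); ℓ=4 even so k=3
a_0=8:  p_0=8·1+0=8,  q_0=8·0+1=1
a_1=1:  p_1=1·8+1=9,  q_1=1·1+0=1
a_2=1:  p_2=1·9+8=17,  q_2=1·1+1=2
a_3=1:  p_3=1·17+9=26,  q_3=1·2+1=3
→ (26, 3).  Check: 26²=676, 75·3²=675, difference 1.

26 3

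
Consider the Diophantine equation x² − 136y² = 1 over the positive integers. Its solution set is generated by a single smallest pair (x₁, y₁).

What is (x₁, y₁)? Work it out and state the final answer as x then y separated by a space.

35 3

[11; 1,1,1,22] for √136; ℓ=4 ⇒ convergent index 3
i=0: a=11 ⇒ p=11, q=1
…
i=2: a=1 ⇒ p=23, q=2
i=3: a=1 ⇒ p=35, q=3
fundamental: x₁=35, y₁=3  (since 1225 − 136·9 = 1)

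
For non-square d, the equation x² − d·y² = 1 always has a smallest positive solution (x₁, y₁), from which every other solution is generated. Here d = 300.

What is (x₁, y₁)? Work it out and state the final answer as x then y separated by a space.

1351 78

√300 = [17; 3,8,3,34, …], period ℓ=4 (even) → k=3
step 0: (17, 1)  from 17·(1,0) + (0,1)
step 1: (52, 3)  from 3·(17,1) + (1,0)
step 2: (433, 25)  from 8·(52,3) + (17,1)
step 3: (1351, 78)  from 3·(433,25) + (52,3)
→ (1351, 78).  Check: 1351²=1825201, 300·78²=1825200, difference 1.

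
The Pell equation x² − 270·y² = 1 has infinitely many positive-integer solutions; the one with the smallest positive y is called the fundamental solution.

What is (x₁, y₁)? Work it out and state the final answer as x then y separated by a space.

d=270: √d = [16; 2,3,6,3,2,32] (ℓ=6, even), read p_5/q_5
i=0: a=16 ⇒ p=16, q=1
…
i=2: a=3 ⇒ p=115, q=7
i=3: a=6 ⇒ p=723, q=44
i=4: a=3 ⇒ p=2284, q=139
i=5: a=2 ⇒ p=5291, q=322
(x₁, y₁) = (5291, 322);  5291² − 270·322² = 1 ✓

5291 322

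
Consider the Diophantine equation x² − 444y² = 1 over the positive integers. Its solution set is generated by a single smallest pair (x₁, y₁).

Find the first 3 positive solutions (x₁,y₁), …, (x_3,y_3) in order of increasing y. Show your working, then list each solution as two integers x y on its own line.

d=444: √d = [21; 14,42] (ℓ=2, even), read p_1/q_1
step 0: (21, 1)  from 21·(1,0) + (0,1)
step 1: (295, 14)  from 14·(21,1) + (1,0)
(x₁, y₁) = (295, 14);  295² − 444·14² = 1 ✓
(295+14√444)^2 = 174049 + 8260√444
(295+14√444)^3 = 102688615 + 4873386√444

295 14
174049 8260
102688615 4873386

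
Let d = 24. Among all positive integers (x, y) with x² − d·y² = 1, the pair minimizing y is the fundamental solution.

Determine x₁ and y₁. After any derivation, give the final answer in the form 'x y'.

√24 → a₀=4, period (1,8); ℓ=2 even so k=1
k=0  a_k=4  p_k/q_k = 4/1
k=1  a_k=1  p_k/q_k = 5/1
→ (5, 1).  Check: 5²=25, 24·1²=24, difference 1.

5 1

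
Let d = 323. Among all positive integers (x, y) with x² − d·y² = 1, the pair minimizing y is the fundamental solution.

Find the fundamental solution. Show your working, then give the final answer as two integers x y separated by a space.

18 1

[17; 1,34] for √323; ℓ=2 ⇒ convergent index 1
step 0: (17, 1)  from 17·(1,0) + (0,1)
step 1: (18, 1)  from 1·(17,1) + (1,0)
(x₁, y₁) = (18, 1);  18² − 323·1² = 1 ✓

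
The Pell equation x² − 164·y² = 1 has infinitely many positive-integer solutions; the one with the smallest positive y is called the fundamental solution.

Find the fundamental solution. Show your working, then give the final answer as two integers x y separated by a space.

√164 → a₀=12, period (1,4,6,4,1,24); ℓ=6 even so k=5
step 0: (12, 1)  from 12·(1,0) + (0,1)
…
step 4: (1652, 129)  from 4·(397,31) + (64,5)
step 5: (2049, 160)  from 1·(1652,129) + (397,31)
fundamental: x₁=2049, y₁=160  (since 4198401 − 164·25600 = 1)

2049 160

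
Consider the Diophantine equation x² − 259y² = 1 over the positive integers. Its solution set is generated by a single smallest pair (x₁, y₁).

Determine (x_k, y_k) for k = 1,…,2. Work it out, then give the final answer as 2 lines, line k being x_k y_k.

d=259: √d = [16; 10,1,2,3,4,3,2,1,10,32] (ℓ=10, even), read p_9/q_9
step 0: (16, 1)  from 16·(1,0) + (0,1)
…
step 3: (515, 32)  from 2·(177,11) + (161,10)
…
step 6: (23931, 1487)  from 3·(7403,460) + (1722,107)
…
step 8: (79196, 4921)  from 1·(55265,3434) + (23931,1487)
step 9: (847225, 52644)  from 10·(79196,4921) + (55265,3434)
→ (847225, 52644).  Check: 847225²=717790200625, 259·52644²=717790200624, difference 1.
(847225+52644√259)^2 = 1435580401249 + 89202625800√259

847225 52644
1435580401249 89202625800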